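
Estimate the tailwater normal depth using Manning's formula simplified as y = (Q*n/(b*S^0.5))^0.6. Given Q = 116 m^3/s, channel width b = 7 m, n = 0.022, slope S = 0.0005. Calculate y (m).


y = (116 * 0.022 / (7 * 0.0005^0.5))^0.6 = 5.3380 m


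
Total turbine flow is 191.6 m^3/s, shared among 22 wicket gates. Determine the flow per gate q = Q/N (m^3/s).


q = 191.6 / 22 = 8.7091 m^3/s


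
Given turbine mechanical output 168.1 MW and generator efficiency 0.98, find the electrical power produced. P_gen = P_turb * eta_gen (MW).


P_gen = 168.1 * 0.98 = 164.7380 MW


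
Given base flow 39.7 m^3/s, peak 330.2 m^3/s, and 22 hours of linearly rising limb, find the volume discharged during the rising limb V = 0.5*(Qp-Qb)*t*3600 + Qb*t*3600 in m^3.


V = 0.5*(330.2 - 39.7)*22*3600 + 39.7*22*3600 = 1.4648e+07 m^3


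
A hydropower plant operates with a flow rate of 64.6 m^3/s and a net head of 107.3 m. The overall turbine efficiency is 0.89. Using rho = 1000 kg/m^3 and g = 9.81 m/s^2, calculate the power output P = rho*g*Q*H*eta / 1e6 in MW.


P = 1000 * 9.81 * 64.6 * 107.3 * 0.89 / 1e6 = 60.5189 MW


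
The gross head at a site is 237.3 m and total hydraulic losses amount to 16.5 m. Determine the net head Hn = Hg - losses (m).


Hn = 237.3 - 16.5 = 220.8000 m


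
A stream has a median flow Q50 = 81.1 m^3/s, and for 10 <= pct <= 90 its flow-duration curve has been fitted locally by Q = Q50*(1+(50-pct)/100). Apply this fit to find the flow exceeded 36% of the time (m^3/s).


Q = 81.1 * (1 + (50 - 36)/100) = 92.4540 m^3/s


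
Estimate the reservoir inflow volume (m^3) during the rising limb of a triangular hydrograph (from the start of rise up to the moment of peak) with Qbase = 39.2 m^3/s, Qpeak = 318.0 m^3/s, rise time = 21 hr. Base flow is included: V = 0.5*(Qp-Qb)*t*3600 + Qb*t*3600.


V = 0.5*(318.0 - 39.2)*21*3600 + 39.2*21*3600 = 1.3502e+07 m^3


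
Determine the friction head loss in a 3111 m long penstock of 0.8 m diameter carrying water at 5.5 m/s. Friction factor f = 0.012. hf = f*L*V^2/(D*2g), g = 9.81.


hf = 0.012 * 3111 * 5.5^2 / (0.8 * 2 * 9.81) = 71.9478 m


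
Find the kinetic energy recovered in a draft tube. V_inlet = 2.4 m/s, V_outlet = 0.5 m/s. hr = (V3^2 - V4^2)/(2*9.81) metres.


hr = (2.4^2 - 0.5^2) / (2*9.81) = 0.2808 m


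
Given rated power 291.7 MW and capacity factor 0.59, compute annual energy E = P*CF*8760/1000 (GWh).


E = 291.7 * 0.59 * 8760 / 1000 = 1507.6223 GWh


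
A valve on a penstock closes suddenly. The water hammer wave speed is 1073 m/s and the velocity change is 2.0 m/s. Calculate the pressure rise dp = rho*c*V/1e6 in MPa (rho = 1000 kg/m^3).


dp = 1000 * 1073 * 2.0 / 1e6 = 2.1460 MPa


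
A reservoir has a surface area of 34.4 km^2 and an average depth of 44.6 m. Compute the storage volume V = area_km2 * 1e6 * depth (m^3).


V = 34.4 * 1e6 * 44.6 = 1.5342e+09 m^3


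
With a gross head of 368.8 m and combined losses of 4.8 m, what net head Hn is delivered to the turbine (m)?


Hn = 368.8 - 4.8 = 364.0000 m


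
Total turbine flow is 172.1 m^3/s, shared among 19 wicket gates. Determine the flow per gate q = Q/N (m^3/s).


q = 172.1 / 19 = 9.0579 m^3/s


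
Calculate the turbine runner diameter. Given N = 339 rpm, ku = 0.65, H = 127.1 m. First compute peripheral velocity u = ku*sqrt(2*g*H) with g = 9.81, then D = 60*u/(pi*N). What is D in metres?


u = 0.65 * sqrt(2*9.81*127.1) = 32.4590 m/s
D = 60 * 32.4590 / (pi * 339) = 1.8287 m


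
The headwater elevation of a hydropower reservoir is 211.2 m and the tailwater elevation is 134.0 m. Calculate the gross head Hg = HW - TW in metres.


Hg = 211.2 - 134.0 = 77.2000 m


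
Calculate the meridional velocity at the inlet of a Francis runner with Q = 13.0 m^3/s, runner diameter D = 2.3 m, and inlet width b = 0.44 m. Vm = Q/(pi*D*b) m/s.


Vm = 13.0 / (pi * 2.3 * 0.44) = 4.0890 m/s


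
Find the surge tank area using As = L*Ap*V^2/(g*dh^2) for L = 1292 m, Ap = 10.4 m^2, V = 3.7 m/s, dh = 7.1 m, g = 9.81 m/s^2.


As = 1292 * 10.4 * 3.7^2 / (9.81 * 7.1^2) = 371.9749 m^2


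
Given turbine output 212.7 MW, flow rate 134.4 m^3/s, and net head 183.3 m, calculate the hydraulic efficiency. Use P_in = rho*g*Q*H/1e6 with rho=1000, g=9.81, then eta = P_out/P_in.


P_in = 1000 * 9.81 * 134.4 * 183.3 / 1e6 = 241.6745 MW
eta = 212.7 / 241.6745 = 0.8801


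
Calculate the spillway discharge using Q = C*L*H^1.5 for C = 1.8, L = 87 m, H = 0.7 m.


Q = 1.8 * 87 * 0.7^1.5 = 91.7147 m^3/s


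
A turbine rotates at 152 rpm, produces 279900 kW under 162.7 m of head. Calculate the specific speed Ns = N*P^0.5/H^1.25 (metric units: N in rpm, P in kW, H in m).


Ns = 152 * 279900^0.5 / 162.7^1.25 = 138.3919


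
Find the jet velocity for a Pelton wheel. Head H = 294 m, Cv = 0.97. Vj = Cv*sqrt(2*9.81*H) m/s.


Vj = 0.97 * sqrt(2*9.81*294) = 73.6707 m/s


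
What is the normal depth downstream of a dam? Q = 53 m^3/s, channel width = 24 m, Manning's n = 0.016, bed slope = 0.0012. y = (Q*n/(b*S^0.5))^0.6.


y = (53 * 0.016 / (24 * 0.0012^0.5))^0.6 = 1.0119 m


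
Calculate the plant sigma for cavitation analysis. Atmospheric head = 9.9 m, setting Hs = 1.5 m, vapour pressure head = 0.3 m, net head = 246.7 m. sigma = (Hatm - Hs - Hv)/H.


sigma = (9.9 - 1.5 - 0.3) / 246.7 = 0.0328


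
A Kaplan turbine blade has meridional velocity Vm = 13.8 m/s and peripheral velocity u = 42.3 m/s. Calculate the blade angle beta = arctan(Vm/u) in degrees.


beta = arctan(13.8 / 42.3) = 18.0685 degrees


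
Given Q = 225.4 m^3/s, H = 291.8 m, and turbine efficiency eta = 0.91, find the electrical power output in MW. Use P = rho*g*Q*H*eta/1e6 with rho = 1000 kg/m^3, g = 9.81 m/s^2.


P = 1000 * 9.81 * 225.4 * 291.8 * 0.91 / 1e6 = 587.1507 MW


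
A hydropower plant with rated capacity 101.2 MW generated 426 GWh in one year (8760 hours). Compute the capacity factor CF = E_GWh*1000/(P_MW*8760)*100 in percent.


CF = 426 * 1000 / (101.2 * 8760) * 100 = 48.0535 %


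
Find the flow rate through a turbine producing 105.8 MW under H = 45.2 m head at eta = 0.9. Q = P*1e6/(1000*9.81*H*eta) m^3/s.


Q = 105.8 * 1e6 / (1000 * 9.81 * 45.2 * 0.9) = 265.1159 m^3/s


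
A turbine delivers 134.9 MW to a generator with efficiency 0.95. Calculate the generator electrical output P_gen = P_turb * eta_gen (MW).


P_gen = 134.9 * 0.95 = 128.1550 MW


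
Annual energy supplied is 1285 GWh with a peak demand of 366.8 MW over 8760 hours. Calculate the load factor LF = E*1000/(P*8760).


LF = 1285 * 1000 / (366.8 * 8760) = 0.3999


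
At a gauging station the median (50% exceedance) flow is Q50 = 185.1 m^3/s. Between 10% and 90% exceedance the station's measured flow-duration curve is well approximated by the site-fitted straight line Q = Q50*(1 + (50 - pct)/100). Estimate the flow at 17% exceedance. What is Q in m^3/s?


Q = 185.1 * (1 + (50 - 17)/100) = 246.1830 m^3/s


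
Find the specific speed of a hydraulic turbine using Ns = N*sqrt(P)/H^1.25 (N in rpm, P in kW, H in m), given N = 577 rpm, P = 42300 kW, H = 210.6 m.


Ns = 577 * 42300^0.5 / 210.6^1.25 = 147.9187


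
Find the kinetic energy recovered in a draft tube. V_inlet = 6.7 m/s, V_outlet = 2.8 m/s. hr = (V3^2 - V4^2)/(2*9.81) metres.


hr = (6.7^2 - 2.8^2) / (2*9.81) = 1.8884 m


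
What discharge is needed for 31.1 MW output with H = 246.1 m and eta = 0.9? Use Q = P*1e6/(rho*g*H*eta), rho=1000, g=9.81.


Q = 31.1 * 1e6 / (1000 * 9.81 * 246.1 * 0.9) = 14.3132 m^3/s


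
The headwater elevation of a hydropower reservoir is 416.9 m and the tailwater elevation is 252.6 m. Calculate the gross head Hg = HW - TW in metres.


Hg = 416.9 - 252.6 = 164.3000 m


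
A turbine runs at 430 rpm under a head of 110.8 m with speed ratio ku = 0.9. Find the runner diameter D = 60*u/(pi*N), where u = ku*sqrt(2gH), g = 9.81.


u = 0.9 * sqrt(2*9.81*110.8) = 41.9626 m/s
D = 60 * 41.9626 / (pi * 430) = 1.8638 m


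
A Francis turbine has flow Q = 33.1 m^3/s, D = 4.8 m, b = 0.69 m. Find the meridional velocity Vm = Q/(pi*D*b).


Vm = 33.1 / (pi * 4.8 * 0.69) = 3.1812 m/s


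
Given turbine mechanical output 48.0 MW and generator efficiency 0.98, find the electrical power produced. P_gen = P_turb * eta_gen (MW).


P_gen = 48.0 * 0.98 = 47.0400 MW


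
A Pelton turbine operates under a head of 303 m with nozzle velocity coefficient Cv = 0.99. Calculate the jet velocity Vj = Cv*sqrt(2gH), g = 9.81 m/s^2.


Vj = 0.99 * sqrt(2*9.81*303) = 76.3319 m/s


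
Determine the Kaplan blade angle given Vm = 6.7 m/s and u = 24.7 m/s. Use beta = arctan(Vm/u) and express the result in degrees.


beta = arctan(6.7 / 24.7) = 15.1766 degrees


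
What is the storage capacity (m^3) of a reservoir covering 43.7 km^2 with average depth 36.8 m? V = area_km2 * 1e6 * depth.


V = 43.7 * 1e6 * 36.8 = 1.6082e+09 m^3


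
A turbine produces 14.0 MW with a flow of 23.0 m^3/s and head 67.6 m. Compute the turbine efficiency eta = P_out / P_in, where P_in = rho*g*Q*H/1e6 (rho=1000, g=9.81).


P_in = 1000 * 9.81 * 23.0 * 67.6 / 1e6 = 15.2526 MW
eta = 14.0 / 15.2526 = 0.9179


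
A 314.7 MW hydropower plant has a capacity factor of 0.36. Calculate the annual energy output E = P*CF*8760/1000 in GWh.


E = 314.7 * 0.36 * 8760 / 1000 = 992.4379 GWh


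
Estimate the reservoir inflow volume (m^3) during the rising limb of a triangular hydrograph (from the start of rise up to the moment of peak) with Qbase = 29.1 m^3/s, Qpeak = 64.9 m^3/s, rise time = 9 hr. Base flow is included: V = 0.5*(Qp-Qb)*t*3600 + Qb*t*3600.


V = 0.5*(64.9 - 29.1)*9*3600 + 29.1*9*3600 = 1.5228e+06 m^3


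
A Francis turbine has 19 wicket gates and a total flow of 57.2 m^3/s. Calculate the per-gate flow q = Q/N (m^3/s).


q = 57.2 / 19 = 3.0105 m^3/s


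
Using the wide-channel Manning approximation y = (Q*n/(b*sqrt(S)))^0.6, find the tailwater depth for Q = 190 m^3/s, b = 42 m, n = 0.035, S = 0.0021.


y = (190 * 0.035 / (42 * 0.0021^0.5))^0.6 = 2.1042 m


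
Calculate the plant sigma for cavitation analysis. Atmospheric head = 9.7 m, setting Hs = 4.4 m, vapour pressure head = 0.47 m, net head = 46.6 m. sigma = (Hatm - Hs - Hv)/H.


sigma = (9.7 - 4.4 - 0.47) / 46.6 = 0.1036


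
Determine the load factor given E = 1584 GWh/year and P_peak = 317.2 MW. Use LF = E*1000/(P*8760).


LF = 1584 * 1000 / (317.2 * 8760) = 0.5701


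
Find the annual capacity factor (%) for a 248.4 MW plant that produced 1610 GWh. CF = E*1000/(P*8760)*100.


CF = 1610 * 1000 / (248.4 * 8760) * 100 = 73.9895 %


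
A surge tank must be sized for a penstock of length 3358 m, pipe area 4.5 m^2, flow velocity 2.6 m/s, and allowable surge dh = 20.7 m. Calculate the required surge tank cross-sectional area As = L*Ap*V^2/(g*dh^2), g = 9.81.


As = 3358 * 4.5 * 2.6^2 / (9.81 * 20.7^2) = 24.3013 m^2


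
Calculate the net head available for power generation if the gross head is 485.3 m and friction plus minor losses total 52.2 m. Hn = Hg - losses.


Hn = 485.3 - 52.2 = 433.1000 m


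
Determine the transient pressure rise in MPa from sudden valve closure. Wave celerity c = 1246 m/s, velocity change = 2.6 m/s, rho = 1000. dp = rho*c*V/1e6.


dp = 1000 * 1246 * 2.6 / 1e6 = 3.2396 MPa


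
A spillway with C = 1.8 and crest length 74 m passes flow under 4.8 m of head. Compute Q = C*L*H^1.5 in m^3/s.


Q = 1.8 * 74 * 4.8^1.5 = 1400.7676 m^3/s


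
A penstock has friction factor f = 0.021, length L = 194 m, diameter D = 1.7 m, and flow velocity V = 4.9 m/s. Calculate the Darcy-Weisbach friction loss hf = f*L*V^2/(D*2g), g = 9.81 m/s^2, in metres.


hf = 0.021 * 194 * 4.9^2 / (1.7 * 2 * 9.81) = 2.9327 m


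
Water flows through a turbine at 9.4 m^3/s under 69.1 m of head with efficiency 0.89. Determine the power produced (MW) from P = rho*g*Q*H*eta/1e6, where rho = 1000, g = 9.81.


P = 1000 * 9.81 * 9.4 * 69.1 * 0.89 / 1e6 = 5.6711 MW


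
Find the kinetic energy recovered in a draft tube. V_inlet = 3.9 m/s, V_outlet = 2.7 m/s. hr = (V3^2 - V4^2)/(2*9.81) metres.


hr = (3.9^2 - 2.7^2) / (2*9.81) = 0.4037 m


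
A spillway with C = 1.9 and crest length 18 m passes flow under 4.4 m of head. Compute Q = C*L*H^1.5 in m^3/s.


Q = 1.9 * 18 * 4.4^1.5 = 315.6495 m^3/s


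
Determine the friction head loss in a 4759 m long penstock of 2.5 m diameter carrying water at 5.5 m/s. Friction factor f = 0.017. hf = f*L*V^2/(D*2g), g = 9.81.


hf = 0.017 * 4759 * 5.5^2 / (2.5 * 2 * 9.81) = 49.8943 m


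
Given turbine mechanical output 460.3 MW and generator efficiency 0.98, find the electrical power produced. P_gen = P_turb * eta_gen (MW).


P_gen = 460.3 * 0.98 = 451.0940 MW


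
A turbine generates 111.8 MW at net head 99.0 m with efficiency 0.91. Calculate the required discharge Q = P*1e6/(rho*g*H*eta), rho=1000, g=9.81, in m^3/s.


Q = 111.8 * 1e6 / (1000 * 9.81 * 99.0 * 0.91) = 126.5017 m^3/s


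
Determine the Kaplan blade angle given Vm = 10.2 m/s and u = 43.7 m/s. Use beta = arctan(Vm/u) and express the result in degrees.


beta = arctan(10.2 / 43.7) = 13.1382 degrees


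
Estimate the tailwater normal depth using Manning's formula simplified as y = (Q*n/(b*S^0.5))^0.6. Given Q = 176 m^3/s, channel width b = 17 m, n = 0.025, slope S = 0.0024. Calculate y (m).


y = (176 * 0.025 / (17 * 0.0024^0.5))^0.6 = 2.7148 m


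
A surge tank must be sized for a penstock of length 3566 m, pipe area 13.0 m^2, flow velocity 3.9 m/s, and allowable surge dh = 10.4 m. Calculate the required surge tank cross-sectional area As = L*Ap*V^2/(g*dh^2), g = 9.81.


As = 3566 * 13.0 * 3.9^2 / (9.81 * 10.4^2) = 664.5356 m^2


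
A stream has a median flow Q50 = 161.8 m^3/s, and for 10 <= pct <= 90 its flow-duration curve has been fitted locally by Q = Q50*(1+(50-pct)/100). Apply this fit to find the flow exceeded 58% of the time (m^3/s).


Q = 161.8 * (1 + (50 - 58)/100) = 148.8560 m^3/s


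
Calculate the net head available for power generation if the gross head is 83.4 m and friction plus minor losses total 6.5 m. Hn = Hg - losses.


Hn = 83.4 - 6.5 = 76.9000 m


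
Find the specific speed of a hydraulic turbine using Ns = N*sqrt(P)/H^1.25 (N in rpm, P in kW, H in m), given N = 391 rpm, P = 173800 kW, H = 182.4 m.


Ns = 391 * 173800^0.5 / 182.4^1.25 = 243.1759


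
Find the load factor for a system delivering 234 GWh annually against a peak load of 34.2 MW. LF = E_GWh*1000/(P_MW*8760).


LF = 234 * 1000 / (34.2 * 8760) = 0.7811


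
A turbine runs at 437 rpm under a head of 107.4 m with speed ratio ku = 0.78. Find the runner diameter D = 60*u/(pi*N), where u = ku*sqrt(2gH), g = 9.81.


u = 0.78 * sqrt(2*9.81*107.4) = 35.8052 m/s
D = 60 * 35.8052 / (pi * 437) = 1.5648 m


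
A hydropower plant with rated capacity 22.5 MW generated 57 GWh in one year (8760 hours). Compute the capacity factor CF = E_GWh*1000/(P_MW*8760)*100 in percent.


CF = 57 * 1000 / (22.5 * 8760) * 100 = 28.9193 %


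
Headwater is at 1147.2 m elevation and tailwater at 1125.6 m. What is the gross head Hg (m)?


Hg = 1147.2 - 1125.6 = 21.6000 m


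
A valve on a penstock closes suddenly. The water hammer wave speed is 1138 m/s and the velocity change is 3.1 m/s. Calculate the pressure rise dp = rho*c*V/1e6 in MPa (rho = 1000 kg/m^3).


dp = 1000 * 1138 * 3.1 / 1e6 = 3.5278 MPa


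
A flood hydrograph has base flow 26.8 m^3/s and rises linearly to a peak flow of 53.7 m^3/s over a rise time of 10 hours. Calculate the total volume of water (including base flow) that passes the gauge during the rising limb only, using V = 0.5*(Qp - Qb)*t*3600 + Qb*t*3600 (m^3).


V = 0.5*(53.7 - 26.8)*10*3600 + 26.8*10*3600 = 1.4490e+06 m^3


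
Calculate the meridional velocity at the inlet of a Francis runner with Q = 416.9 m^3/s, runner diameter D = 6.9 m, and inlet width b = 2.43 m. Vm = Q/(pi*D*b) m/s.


Vm = 416.9 / (pi * 6.9 * 2.43) = 7.9146 m/s


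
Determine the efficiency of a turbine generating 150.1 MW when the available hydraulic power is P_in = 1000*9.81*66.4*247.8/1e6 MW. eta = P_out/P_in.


P_in = 1000 * 9.81 * 66.4 * 247.8 / 1e6 = 161.4130 MW
eta = 150.1 / 161.4130 = 0.9299


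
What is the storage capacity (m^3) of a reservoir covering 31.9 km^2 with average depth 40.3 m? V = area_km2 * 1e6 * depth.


V = 31.9 * 1e6 * 40.3 = 1.2856e+09 m^3


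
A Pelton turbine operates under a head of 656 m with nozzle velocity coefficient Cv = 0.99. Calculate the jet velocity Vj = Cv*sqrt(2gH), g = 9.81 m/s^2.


Vj = 0.99 * sqrt(2*9.81*656) = 112.3147 m/s


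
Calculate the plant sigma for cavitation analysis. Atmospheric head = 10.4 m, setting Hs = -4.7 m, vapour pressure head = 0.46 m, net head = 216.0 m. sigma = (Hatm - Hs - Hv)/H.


sigma = (10.4 - (-4.7) - 0.46) / 216.0 = 0.0678


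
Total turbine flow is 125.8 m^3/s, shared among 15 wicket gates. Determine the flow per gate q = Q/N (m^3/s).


q = 125.8 / 15 = 8.3867 m^3/s


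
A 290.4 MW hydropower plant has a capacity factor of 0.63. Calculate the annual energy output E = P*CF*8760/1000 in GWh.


E = 290.4 * 0.63 * 8760 / 1000 = 1602.6595 GWh


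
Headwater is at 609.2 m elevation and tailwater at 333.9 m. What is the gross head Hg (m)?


Hg = 609.2 - 333.9 = 275.3000 m


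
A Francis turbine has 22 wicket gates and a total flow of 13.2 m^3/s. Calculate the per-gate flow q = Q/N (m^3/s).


q = 13.2 / 22 = 0.6000 m^3/s


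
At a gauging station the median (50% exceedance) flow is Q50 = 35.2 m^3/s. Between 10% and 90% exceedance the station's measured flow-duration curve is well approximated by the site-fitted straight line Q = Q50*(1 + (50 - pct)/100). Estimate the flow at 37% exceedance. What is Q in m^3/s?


Q = 35.2 * (1 + (50 - 37)/100) = 39.7760 m^3/s


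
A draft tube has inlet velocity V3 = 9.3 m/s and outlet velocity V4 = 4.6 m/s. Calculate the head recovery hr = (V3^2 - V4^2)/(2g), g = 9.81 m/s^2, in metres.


hr = (9.3^2 - 4.6^2) / (2*9.81) = 3.3298 m


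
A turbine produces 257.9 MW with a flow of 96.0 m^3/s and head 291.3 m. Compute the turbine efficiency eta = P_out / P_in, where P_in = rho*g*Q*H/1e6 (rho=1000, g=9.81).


P_in = 1000 * 9.81 * 96.0 * 291.3 / 1e6 = 274.3347 MW
eta = 257.9 / 274.3347 = 0.9401


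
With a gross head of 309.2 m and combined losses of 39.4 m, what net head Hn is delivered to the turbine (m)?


Hn = 309.2 - 39.4 = 269.8000 m


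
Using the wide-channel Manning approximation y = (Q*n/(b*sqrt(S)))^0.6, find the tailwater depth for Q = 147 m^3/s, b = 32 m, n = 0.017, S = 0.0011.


y = (147 * 0.017 / (32 * 0.0011^0.5))^0.6 = 1.6717 m


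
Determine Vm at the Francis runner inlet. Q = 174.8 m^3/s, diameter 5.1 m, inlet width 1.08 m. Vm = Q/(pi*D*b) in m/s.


Vm = 174.8 / (pi * 5.1 * 1.08) = 10.1018 m/s


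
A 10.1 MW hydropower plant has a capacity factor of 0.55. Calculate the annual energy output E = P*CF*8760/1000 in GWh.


E = 10.1 * 0.55 * 8760 / 1000 = 48.6618 GWh


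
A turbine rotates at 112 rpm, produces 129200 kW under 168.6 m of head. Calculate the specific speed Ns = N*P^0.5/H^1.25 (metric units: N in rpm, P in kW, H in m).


Ns = 112 * 129200^0.5 / 168.6^1.25 = 66.2639


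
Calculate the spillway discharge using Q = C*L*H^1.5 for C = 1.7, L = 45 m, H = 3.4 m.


Q = 1.7 * 45 * 3.4^1.5 = 479.6007 m^3/s


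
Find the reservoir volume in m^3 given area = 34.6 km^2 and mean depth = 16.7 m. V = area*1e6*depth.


V = 34.6 * 1e6 * 16.7 = 5.7782e+08 m^3


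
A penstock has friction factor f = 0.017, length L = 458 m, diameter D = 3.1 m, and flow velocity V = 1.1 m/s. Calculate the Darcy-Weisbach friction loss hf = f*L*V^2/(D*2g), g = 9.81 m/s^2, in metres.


hf = 0.017 * 458 * 1.1^2 / (3.1 * 2 * 9.81) = 0.1549 m


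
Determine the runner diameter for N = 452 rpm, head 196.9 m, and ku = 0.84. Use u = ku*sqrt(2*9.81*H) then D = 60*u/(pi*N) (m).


u = 0.84 * sqrt(2*9.81*196.9) = 52.2098 m/s
D = 60 * 52.2098 / (pi * 452) = 2.2060 m


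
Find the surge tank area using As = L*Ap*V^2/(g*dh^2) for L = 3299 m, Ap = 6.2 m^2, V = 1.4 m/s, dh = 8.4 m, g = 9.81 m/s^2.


As = 3299 * 6.2 * 1.4^2 / (9.81 * 8.4^2) = 57.9165 m^2


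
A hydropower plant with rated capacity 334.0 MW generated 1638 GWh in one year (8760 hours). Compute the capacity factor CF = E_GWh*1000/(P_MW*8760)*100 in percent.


CF = 1638 * 1000 / (334.0 * 8760) * 100 = 55.9839 %


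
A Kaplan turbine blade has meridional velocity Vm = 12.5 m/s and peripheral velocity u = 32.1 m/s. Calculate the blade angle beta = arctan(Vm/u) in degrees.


beta = arctan(12.5 / 32.1) = 21.2763 degrees


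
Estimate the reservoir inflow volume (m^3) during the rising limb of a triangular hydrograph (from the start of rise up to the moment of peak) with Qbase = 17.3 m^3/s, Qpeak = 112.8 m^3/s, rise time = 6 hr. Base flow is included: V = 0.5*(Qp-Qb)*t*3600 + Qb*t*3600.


V = 0.5*(112.8 - 17.3)*6*3600 + 17.3*6*3600 = 1.4051e+06 m^3


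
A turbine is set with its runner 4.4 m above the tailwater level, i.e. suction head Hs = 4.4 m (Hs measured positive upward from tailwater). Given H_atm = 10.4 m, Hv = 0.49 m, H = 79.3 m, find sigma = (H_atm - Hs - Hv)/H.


sigma = (10.4 - 4.4 - 0.49) / 79.3 = 0.0695


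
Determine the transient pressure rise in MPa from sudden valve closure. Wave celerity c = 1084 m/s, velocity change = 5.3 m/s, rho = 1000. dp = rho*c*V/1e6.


dp = 1000 * 1084 * 5.3 / 1e6 = 5.7452 MPa


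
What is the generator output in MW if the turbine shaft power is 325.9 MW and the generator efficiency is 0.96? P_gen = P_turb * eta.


P_gen = 325.9 * 0.96 = 312.8640 MW


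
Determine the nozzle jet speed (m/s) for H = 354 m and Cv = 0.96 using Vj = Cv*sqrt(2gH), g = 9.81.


Vj = 0.96 * sqrt(2*9.81*354) = 80.0060 m/s


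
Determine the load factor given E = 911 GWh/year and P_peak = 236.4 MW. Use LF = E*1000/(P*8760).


LF = 911 * 1000 / (236.4 * 8760) = 0.4399


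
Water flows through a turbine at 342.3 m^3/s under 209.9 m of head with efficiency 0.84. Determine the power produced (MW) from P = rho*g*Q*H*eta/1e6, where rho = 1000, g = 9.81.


P = 1000 * 9.81 * 342.3 * 209.9 * 0.84 / 1e6 = 592.0626 MW


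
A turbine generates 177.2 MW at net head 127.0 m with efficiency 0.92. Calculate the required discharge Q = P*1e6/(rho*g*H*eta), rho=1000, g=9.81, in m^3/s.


Q = 177.2 * 1e6 / (1000 * 9.81 * 127.0 * 0.92) = 154.5977 m^3/s


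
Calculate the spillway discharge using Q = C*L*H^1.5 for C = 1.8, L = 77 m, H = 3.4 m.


Q = 1.8 * 77 * 3.4^1.5 = 868.9236 m^3/s


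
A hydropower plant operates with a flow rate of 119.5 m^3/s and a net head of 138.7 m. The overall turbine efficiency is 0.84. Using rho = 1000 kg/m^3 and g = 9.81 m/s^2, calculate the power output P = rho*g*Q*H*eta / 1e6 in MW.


P = 1000 * 9.81 * 119.5 * 138.7 * 0.84 / 1e6 = 136.5817 MW


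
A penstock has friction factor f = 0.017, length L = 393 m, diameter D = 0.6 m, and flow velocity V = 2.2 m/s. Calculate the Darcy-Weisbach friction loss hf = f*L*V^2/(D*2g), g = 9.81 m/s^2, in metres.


hf = 0.017 * 393 * 2.2^2 / (0.6 * 2 * 9.81) = 2.7469 m


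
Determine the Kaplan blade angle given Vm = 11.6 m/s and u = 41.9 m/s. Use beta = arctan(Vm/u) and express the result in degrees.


beta = arctan(11.6 / 41.9) = 15.4747 degrees


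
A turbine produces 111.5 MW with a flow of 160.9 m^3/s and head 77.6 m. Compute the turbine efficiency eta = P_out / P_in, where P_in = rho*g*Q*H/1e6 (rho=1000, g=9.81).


P_in = 1000 * 9.81 * 160.9 * 77.6 / 1e6 = 122.4861 MW
eta = 111.5 / 122.4861 = 0.9103


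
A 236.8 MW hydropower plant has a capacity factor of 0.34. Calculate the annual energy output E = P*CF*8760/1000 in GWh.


E = 236.8 * 0.34 * 8760 / 1000 = 705.2851 GWh


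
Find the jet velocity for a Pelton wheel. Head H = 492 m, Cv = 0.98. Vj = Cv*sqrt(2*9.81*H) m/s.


Vj = 0.98 * sqrt(2*9.81*492) = 96.2849 m/s


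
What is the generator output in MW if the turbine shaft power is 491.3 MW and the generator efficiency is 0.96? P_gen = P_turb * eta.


P_gen = 491.3 * 0.96 = 471.6480 MW


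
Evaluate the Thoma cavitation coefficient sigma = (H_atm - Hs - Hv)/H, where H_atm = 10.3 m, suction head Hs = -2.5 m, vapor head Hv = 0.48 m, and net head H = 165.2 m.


sigma = (10.3 - (-2.5) - 0.48) / 165.2 = 0.0746


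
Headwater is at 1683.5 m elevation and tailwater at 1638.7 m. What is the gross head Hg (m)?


Hg = 1683.5 - 1638.7 = 44.8000 m


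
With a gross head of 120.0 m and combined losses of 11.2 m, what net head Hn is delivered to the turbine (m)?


Hn = 120.0 - 11.2 = 108.8000 m


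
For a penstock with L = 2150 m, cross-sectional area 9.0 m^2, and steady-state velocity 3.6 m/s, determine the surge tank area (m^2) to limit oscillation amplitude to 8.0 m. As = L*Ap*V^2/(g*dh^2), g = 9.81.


As = 2150 * 9.0 * 3.6^2 / (9.81 * 8.0^2) = 399.4266 m^2


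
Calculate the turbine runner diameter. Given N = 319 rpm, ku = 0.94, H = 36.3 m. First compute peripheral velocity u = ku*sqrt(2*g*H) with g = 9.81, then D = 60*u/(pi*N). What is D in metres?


u = 0.94 * sqrt(2*9.81*36.3) = 25.0860 m/s
D = 60 * 25.0860 / (pi * 319) = 1.5019 m


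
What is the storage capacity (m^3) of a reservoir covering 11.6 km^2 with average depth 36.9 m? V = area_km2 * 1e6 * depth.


V = 11.6 * 1e6 * 36.9 = 4.2804e+08 m^3


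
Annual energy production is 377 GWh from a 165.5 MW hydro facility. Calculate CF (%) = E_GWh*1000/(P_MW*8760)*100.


CF = 377 * 1000 / (165.5 * 8760) * 100 = 26.0039 %


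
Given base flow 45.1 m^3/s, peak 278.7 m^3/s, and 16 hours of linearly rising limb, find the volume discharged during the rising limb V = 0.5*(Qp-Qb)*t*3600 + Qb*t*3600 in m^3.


V = 0.5*(278.7 - 45.1)*16*3600 + 45.1*16*3600 = 9.3254e+06 m^3


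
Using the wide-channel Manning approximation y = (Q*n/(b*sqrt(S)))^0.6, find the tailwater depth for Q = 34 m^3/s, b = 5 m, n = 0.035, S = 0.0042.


y = (34 * 0.035 / (5 * 0.0042^0.5))^0.6 = 2.1826 m


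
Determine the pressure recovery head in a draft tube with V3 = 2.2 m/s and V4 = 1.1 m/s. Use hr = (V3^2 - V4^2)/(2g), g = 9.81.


hr = (2.2^2 - 1.1^2) / (2*9.81) = 0.1850 m


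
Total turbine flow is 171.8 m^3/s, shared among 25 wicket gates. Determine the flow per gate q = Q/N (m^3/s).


q = 171.8 / 25 = 6.8720 m^3/s


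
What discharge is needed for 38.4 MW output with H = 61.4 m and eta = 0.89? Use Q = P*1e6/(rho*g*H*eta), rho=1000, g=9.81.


Q = 38.4 * 1e6 / (1000 * 9.81 * 61.4 * 0.89) = 71.6315 m^3/s


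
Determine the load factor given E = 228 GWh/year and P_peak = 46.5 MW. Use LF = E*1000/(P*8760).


LF = 228 * 1000 / (46.5 * 8760) = 0.5597


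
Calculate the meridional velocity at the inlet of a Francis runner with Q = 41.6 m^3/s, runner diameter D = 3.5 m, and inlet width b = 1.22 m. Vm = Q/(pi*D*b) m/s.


Vm = 41.6 / (pi * 3.5 * 1.22) = 3.1011 m/s


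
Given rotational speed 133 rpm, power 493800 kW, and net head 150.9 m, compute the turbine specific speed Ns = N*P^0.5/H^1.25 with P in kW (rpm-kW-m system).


Ns = 133 * 493800^0.5 / 150.9^1.25 = 176.7118


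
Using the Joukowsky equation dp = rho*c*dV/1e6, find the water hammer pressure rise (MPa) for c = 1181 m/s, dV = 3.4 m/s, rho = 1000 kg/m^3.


dp = 1000 * 1181 * 3.4 / 1e6 = 4.0154 MPa


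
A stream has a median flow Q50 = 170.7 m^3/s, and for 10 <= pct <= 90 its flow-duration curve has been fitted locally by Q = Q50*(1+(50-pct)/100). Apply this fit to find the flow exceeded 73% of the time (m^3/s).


Q = 170.7 * (1 + (50 - 73)/100) = 131.4390 m^3/s


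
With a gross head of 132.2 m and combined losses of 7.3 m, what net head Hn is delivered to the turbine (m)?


Hn = 132.2 - 7.3 = 124.9000 m


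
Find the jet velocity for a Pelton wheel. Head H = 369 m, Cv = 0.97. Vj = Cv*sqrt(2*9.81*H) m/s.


Vj = 0.97 * sqrt(2*9.81*369) = 82.5343 m/s


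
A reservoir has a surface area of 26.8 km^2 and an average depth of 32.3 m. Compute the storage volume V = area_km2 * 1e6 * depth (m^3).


V = 26.8 * 1e6 * 32.3 = 8.6564e+08 m^3


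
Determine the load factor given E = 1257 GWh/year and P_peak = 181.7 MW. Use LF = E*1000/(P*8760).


LF = 1257 * 1000 / (181.7 * 8760) = 0.7897


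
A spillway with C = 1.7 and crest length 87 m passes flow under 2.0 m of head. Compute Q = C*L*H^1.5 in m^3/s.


Q = 1.7 * 87 * 2.0^1.5 = 418.3244 m^3/s


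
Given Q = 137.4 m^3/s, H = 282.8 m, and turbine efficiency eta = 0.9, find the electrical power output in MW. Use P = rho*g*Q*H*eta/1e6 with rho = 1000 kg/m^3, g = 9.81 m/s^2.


P = 1000 * 9.81 * 137.4 * 282.8 * 0.9 / 1e6 = 343.0660 MW


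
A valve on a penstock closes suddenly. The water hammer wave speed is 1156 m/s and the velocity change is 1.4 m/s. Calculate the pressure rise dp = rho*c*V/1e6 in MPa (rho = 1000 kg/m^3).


dp = 1000 * 1156 * 1.4 / 1e6 = 1.6184 MPa


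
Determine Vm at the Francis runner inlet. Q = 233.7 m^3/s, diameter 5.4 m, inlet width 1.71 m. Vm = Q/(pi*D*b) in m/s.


Vm = 233.7 / (pi * 5.4 * 1.71) = 8.0560 m/s


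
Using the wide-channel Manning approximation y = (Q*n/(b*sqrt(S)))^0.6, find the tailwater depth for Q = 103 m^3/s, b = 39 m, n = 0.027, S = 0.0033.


y = (103 * 0.027 / (39 * 0.0033^0.5))^0.6 = 1.1385 m


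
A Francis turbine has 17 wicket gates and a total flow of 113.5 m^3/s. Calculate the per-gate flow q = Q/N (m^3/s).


q = 113.5 / 17 = 6.6765 m^3/s


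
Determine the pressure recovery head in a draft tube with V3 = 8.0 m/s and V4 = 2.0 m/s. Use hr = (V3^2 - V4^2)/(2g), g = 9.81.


hr = (8.0^2 - 2.0^2) / (2*9.81) = 3.0581 m


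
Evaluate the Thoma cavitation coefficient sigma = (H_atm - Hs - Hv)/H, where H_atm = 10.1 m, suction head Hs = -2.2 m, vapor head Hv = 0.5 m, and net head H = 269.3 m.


sigma = (10.1 - (-2.2) - 0.5) / 269.3 = 0.0438


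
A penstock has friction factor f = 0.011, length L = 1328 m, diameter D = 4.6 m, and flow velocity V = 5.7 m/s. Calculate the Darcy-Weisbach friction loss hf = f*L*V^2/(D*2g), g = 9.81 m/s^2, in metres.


hf = 0.011 * 1328 * 5.7^2 / (4.6 * 2 * 9.81) = 5.2588 m


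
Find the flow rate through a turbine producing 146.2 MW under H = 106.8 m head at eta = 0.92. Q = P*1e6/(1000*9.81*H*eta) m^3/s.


Q = 146.2 * 1e6 / (1000 * 9.81 * 106.8 * 0.92) = 151.6768 m^3/s


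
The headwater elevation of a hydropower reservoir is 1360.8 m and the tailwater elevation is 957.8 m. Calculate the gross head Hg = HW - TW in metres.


Hg = 1360.8 - 957.8 = 403.0000 m


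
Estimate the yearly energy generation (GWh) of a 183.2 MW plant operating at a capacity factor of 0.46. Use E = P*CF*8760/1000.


E = 183.2 * 0.46 * 8760 / 1000 = 738.2227 GWh


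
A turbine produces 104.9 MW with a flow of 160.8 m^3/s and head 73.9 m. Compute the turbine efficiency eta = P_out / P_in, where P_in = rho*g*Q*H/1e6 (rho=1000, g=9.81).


P_in = 1000 * 9.81 * 160.8 * 73.9 / 1e6 = 116.5734 MW
eta = 104.9 / 116.5734 = 0.8999


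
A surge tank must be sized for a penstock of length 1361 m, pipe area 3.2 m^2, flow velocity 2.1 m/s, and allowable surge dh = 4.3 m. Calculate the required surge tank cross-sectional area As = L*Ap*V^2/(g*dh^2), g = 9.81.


As = 1361 * 3.2 * 2.1^2 / (9.81 * 4.3^2) = 105.8865 m^2


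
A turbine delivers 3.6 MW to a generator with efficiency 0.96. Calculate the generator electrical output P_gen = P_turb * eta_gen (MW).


P_gen = 3.6 * 0.96 = 3.4560 MW


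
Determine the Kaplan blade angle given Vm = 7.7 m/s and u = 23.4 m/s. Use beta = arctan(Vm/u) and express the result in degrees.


beta = arctan(7.7 / 23.4) = 18.2143 degrees


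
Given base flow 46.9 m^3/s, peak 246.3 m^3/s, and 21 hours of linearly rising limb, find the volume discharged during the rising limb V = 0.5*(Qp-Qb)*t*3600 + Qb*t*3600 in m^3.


V = 0.5*(246.3 - 46.9)*21*3600 + 46.9*21*3600 = 1.1083e+07 m^3


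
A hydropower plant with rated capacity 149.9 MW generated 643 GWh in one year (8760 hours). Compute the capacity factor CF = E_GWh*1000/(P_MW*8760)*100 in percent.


CF = 643 * 1000 / (149.9 * 8760) * 100 = 48.9672 %


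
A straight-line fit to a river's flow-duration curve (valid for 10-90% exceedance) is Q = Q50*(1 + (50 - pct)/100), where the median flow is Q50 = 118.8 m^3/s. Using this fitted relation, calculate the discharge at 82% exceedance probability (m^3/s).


Q = 118.8 * (1 + (50 - 82)/100) = 80.7840 m^3/s


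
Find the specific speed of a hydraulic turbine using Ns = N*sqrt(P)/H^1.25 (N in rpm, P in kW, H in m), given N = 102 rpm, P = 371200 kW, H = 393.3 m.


Ns = 102 * 371200^0.5 / 393.3^1.25 = 35.4813


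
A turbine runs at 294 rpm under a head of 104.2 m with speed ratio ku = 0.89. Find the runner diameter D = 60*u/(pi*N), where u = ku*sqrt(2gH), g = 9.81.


u = 0.89 * sqrt(2*9.81*104.2) = 40.2414 m/s
D = 60 * 40.2414 / (pi * 294) = 2.6141 m


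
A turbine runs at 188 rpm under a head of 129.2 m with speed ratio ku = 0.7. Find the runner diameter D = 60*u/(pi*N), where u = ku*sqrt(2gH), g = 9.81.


u = 0.7 * sqrt(2*9.81*129.2) = 35.2435 m/s
D = 60 * 35.2435 / (pi * 188) = 3.5803 m


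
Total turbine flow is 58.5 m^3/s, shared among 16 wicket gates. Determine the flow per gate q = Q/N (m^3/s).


q = 58.5 / 16 = 3.6562 m^3/s


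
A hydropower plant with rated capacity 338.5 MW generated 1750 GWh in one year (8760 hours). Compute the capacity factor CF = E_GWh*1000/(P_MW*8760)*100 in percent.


CF = 1750 * 1000 / (338.5 * 8760) * 100 = 59.0167 %


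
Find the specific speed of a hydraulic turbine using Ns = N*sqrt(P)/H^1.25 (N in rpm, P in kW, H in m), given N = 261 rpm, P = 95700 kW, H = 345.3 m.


Ns = 261 * 95700^0.5 / 345.3^1.25 = 54.2439


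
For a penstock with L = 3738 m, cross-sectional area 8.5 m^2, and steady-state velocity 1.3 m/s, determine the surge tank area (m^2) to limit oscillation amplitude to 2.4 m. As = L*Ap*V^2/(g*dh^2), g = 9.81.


As = 3738 * 8.5 * 1.3^2 / (9.81 * 2.4^2) = 950.2840 m^2


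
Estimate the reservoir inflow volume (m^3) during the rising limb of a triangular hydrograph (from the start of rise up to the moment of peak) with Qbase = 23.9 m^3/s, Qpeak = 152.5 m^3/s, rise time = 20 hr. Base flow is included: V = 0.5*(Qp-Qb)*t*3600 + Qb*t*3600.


V = 0.5*(152.5 - 23.9)*20*3600 + 23.9*20*3600 = 6.3504e+06 m^3


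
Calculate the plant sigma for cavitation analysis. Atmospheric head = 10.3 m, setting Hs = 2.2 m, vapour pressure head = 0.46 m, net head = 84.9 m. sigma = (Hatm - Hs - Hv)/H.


sigma = (10.3 - 2.2 - 0.46) / 84.9 = 0.0900


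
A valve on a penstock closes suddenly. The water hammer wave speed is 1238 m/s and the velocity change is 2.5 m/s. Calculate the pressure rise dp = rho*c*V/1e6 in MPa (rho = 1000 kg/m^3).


dp = 1000 * 1238 * 2.5 / 1e6 = 3.0950 MPa


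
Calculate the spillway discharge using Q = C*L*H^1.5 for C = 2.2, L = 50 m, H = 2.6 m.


Q = 2.2 * 50 * 2.6^1.5 = 461.1611 m^3/s


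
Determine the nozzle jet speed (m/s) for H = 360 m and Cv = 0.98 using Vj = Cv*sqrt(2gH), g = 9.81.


Vj = 0.98 * sqrt(2*9.81*360) = 82.3620 m/s


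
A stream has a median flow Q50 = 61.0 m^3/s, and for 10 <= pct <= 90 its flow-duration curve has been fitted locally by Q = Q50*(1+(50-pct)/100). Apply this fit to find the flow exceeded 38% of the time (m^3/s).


Q = 61.0 * (1 + (50 - 38)/100) = 68.3200 m^3/s


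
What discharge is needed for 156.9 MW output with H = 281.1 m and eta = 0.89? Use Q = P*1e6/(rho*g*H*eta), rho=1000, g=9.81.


Q = 156.9 * 1e6 / (1000 * 9.81 * 281.1 * 0.89) = 63.9298 m^3/s


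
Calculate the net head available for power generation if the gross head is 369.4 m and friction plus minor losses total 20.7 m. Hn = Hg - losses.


Hn = 369.4 - 20.7 = 348.7000 m


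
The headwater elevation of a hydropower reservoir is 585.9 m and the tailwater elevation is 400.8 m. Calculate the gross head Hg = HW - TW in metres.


Hg = 585.9 - 400.8 = 185.1000 m


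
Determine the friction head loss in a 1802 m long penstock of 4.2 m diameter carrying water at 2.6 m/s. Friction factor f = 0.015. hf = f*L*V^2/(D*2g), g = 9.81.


hf = 0.015 * 1802 * 2.6^2 / (4.2 * 2 * 9.81) = 2.2174 m


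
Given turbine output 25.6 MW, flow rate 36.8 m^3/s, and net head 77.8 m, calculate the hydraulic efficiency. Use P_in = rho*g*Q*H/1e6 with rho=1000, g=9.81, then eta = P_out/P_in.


P_in = 1000 * 9.81 * 36.8 * 77.8 / 1e6 = 28.0864 MW
eta = 25.6 / 28.0864 = 0.9115


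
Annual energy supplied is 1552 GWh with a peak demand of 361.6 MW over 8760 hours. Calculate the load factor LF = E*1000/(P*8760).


LF = 1552 * 1000 / (361.6 * 8760) = 0.4900


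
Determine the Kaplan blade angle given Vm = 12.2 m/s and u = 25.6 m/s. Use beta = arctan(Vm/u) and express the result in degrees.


beta = arctan(12.2 / 25.6) = 25.4807 degrees


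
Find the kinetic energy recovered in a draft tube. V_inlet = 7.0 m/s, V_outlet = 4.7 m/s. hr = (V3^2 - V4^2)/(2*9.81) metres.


hr = (7.0^2 - 4.7^2) / (2*9.81) = 1.3716 m


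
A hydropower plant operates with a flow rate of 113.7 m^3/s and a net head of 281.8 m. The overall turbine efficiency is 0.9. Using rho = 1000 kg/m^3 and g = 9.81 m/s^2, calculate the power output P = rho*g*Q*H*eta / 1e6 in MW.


P = 1000 * 9.81 * 113.7 * 281.8 * 0.9 / 1e6 = 282.8870 MW


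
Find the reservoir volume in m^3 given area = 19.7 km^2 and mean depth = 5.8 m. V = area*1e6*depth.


V = 19.7 * 1e6 * 5.8 = 1.1426e+08 m^3


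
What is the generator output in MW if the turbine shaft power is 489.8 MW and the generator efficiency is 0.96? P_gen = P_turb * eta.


P_gen = 489.8 * 0.96 = 470.2080 MW


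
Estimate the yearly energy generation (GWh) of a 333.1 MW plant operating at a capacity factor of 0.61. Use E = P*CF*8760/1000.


E = 333.1 * 0.61 * 8760 / 1000 = 1779.9532 GWh


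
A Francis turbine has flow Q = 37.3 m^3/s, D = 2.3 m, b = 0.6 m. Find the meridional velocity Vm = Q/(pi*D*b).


Vm = 37.3 / (pi * 2.3 * 0.6) = 8.6036 m/s


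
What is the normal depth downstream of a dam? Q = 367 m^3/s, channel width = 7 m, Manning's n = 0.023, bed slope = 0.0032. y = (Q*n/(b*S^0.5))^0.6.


y = (367 * 0.023 / (7 * 0.0032^0.5))^0.6 = 6.2695 m


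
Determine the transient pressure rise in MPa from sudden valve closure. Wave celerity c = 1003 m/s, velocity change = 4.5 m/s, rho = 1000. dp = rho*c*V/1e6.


dp = 1000 * 1003 * 4.5 / 1e6 = 4.5135 MPa


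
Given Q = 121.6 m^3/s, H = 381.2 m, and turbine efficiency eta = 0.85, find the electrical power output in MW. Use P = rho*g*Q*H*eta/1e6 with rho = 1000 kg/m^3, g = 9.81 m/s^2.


P = 1000 * 9.81 * 121.6 * 381.2 * 0.85 / 1e6 = 386.5222 MW


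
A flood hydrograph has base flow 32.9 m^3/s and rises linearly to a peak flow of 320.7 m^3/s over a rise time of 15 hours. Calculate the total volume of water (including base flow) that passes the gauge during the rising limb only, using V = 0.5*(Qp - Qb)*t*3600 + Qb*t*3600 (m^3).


V = 0.5*(320.7 - 32.9)*15*3600 + 32.9*15*3600 = 9.5472e+06 m^3


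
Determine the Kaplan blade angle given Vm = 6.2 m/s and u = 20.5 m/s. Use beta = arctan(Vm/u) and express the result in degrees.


beta = arctan(6.2 / 20.5) = 16.8274 degrees


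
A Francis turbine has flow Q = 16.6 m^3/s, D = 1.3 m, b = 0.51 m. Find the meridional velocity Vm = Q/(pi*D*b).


Vm = 16.6 / (pi * 1.3 * 0.51) = 7.9697 m/s


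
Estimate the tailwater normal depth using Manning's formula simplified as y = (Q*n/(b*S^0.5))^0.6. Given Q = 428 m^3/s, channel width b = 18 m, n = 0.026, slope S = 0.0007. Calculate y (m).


y = (428 * 0.026 / (18 * 0.0007^0.5))^0.6 = 6.6246 m
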